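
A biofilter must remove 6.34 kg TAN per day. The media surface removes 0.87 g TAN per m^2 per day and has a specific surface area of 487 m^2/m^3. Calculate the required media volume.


A = 6.34*1000 / 0.87 = 7287.3563 m^2
V = 7287.3563 / 487 = 14.9638

14.9638 m^3


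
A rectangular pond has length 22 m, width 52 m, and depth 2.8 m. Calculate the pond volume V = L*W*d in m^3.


Base area = L * W = 22 * 52 = 1144 m^2
Volume = area * depth = 1144 * 2.8 = 3203.2 m^3

3203.2 m^3


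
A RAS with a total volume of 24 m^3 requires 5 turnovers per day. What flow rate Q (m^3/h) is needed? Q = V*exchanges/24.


Daily recirculation volume = 24 m^3 * 5 = 120 m^3/day
Flow rate Q = daily volume / 24 h = 120 / 24 = 5 m^3/h

5 m^3/h


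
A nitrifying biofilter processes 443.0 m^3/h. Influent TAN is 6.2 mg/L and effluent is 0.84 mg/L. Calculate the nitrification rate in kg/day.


Concentration drop: TAN_in - TAN_out = 6.2 - 0.84 = 5.36 mg/L
Hourly TAN removed = Q * dTAN = 443.0 m^3/h * 5.36 mg/L = 2374.48 g/h  (m^3/h * mg/L = g/h)
Daily TAN removed = 2374.48 * 24 = 56987.52 g/day
Convert to kg/day: 56987.52 / 1000 = 56.98752 kg/day

56.98752 kg/day


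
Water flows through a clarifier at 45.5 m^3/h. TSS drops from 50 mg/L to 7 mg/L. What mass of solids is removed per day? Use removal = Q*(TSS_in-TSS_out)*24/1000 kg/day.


Concentration drop: TSS_in - TSS_out = 50 - 7 = 43 mg/L
Hourly solids removed = Q * dTSS = 45.5 m^3/h * 43 mg/L = 1956.5 g/h  (m^3/h * mg/L = g/h)
Daily solids removed = 1956.5 * 24 = 46956 g/day
Convert g to kg: 46956 / 1000 = 46.956 kg/day

46.956 kg/day


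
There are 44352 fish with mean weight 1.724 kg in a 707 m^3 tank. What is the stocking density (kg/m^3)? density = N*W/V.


Total biomass = 44352 fish * 1.724 kg = 76462.848 kg
Density = total biomass / volume = 76462.848 / 707 = 108.151 kg/m^3

108.151 kg/m^3


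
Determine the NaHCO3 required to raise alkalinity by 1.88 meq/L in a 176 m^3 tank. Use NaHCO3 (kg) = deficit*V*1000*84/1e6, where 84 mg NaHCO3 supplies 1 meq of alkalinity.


Tank volume in L = 176 m^3 * 1000 = 176000 L
Total meq required = 1.88 meq/L * 176000 L = 330880 meq
NaHCO3 mass = 330880 meq * 84 mg/meq / 1e6 = 27.7939 kg

27.7939 kg


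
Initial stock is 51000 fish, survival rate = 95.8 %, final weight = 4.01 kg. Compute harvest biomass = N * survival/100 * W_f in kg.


Survivors = 51000 * 95.8/100 = 48858 fish
Harvest biomass = survivors * W_f = 48858 * 4.01 = 195920.58 kg

195920.58 kg


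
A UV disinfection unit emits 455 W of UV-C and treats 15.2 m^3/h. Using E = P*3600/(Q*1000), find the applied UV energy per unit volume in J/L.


Energy delivered per hour = 455 W * 3600 s = 1638000 J/h
Volume treated per hour = 15.2 m^3/h * 1000 = 15200 L/h
dose = 1638000 / 15200 = 107.763 J/L

107.763 J/L


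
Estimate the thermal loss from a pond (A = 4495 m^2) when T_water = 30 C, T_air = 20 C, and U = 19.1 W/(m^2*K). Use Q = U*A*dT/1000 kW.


Temperature difference dT = 30 - 20 = 10 K
Heat loss (W) = U * A * dT = 19.1 * 4495 * 10 = 858545 W
Convert to kW: 858545 / 1000 = 858.545 kW

858.545 kW


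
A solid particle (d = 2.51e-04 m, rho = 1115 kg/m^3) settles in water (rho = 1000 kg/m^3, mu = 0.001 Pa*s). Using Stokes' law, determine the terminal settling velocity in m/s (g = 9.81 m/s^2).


Density difference: rho_p - rho_f = 1115 - 1000 = 115 kg/m^3
d^2 = (2.51e-04)^2 = 6.3001e-08 m^2
Numerator = (rho_p - rho_f) * g * d^2 = 115 * 9.81 * 6.3001e-08 = 7.1074578e-05
Denominator = 18 * mu = 18 * 0.001 = 0.018
v_s = 7.1074578e-05 / 0.018 = 0.00394859 m/s
Check: Re = rho_f * v_s * d / mu = 1000 * 0.00394859 * 2.51e-04 / 0.001 = 0.991 < 1, so Stokes' law applies.

0.00394859 m/s


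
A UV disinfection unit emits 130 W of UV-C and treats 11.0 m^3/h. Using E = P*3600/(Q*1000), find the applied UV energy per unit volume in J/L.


Energy delivered per hour = 130 W * 3600 s = 468000 J/h
Volume treated per hour = 11.0 m^3/h * 1000 = 11000 L/h
dose = 468000 / 11000 = 42.5455 J/L

42.5455 J/L


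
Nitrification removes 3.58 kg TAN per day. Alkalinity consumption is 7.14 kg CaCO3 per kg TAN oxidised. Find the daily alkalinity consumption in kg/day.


Alkalinity factor: 7.14 kg CaCO3 consumed per kg TAN nitrified
alk = 3.58 kg TAN * 7.14 = 25.5612 kg CaCO3/day

25.5612 kg CaCO3/day


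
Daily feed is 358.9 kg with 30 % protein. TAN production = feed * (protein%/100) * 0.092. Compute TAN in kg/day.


Protein in feed = 358.9 * 30/100 = 107.67 kg/day
TAN = protein * 0.092 = 107.67 * 0.092 = 9.90564 kg/day

9.90564 kg/day


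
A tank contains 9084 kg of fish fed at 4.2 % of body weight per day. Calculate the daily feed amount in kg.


Feeding rate fraction = 4.2% / 100 = 0.042
Daily feed = 9084 kg * 0.042 = 381.528 kg/day

381.528 kg/day


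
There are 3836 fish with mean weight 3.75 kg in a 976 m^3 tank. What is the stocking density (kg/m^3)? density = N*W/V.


Total biomass = 3836 fish * 3.75 kg = 14385 kg
Density = total biomass / volume = 14385 / 976 = 14.7387 kg/m^3

14.7387 kg/m^3


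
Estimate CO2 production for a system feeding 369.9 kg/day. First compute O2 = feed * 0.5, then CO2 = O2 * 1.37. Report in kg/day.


O2 = 369.9 * 0.5 = 184.95
CO2 = 184.95 * 1.37 = 253.3815

253.3815 kg/day


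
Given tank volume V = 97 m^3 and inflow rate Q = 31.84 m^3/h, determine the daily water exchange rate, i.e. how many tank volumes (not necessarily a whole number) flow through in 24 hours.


Daily flow volume = 31.84 m^3/h * 24 h = 764.16 m^3/day
Exchanges = daily flow / tank volume = 764.16 / 97 = 7.87794 exchanges/day

7.87794 exchanges/day


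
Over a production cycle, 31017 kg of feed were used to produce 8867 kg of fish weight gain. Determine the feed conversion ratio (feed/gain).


FCR = feed consumed / weight gained
FCR = 31017 kg / 8867 kg = 3.49803

3.49803


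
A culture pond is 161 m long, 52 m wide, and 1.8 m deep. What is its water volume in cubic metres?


Base area = L * W = 161 * 52 = 8372 m^2
Volume = area * depth = 8372 * 1.8 = 15069.6 m^3

15069.6 m^3


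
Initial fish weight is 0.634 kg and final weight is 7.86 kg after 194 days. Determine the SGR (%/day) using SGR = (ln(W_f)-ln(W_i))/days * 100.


ln(W_f) = ln(7.86) = 2.0617866
ln(W_i) = ln(0.634) = -0.45570632
ln(W_f) - ln(W_i) = 2.0617866 - -0.45570632 = 2.5174929
SGR = 2.5174929 / 194 * 100 = 1.29768 %/day

1.29768 %/day


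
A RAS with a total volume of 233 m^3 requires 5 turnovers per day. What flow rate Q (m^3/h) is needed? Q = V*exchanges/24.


Daily recirculation volume = 233 m^3 * 5 = 1165 m^3/day
Flow rate Q = daily volume / 24 h = 1165 / 24 = 48.5417 m^3/h

48.5417 m^3/h


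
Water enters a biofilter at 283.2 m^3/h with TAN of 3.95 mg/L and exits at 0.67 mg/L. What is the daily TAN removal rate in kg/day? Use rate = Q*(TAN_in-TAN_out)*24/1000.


Concentration drop: TAN_in - TAN_out = 3.95 - 0.67 = 3.28 mg/L
Hourly TAN removed = Q * dTAN = 283.2 m^3/h * 3.28 mg/L = 928.896 g/h  (m^3/h * mg/L = g/h)
Daily TAN removed = 928.896 * 24 = 22293.504 g/day
Convert to kg/day: 22293.504 / 1000 = 22.293504 kg/day

22.293504 kg/day


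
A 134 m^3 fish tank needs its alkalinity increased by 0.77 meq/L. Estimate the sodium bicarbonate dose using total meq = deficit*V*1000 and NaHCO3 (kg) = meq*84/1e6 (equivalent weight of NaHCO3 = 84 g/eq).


Tank volume in L = 134 m^3 * 1000 = 134000 L
Total meq required = 0.77 meq/L * 134000 L = 103180 meq
NaHCO3 mass = 103180 meq * 84 mg/meq / 1e6 = 8.66712 kg

8.66712 kg


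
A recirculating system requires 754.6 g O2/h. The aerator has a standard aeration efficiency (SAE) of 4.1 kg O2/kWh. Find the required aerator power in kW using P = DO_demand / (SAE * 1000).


SAE in g O2/kWh = 4.1 * 1000 = 4100 g/kWh
P = DO_demand / SAE_g = 754.6 / 4100 = 0.184049 kW

0.184049 kW


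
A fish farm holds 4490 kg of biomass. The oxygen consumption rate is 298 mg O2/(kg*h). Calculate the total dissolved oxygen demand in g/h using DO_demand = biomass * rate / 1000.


Total O2 consumption (mg/h) = 4490 kg * 298 mg/(kg*h) = 1338020 mg/h
Convert to g/h: 1338020 / 1000 = 1338.02 g/h

1338.02 g/h


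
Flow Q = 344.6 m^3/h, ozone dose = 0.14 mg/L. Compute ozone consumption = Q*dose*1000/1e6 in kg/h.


O3 demand (mg/h) = Q * dose * 1000 = 344.6 * 0.14 * 1000 = 48244 mg/h
Convert mg to kg: 48244 / 1e6 = 0.048244 kg/h

0.048244 kg/h


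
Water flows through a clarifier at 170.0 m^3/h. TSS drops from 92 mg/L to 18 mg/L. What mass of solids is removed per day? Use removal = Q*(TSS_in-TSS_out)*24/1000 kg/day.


Concentration drop: TSS_in - TSS_out = 92 - 18 = 74 mg/L
Hourly solids removed = Q * dTSS = 170.0 m^3/h * 74 mg/L = 12580 g/h  (m^3/h * mg/L = g/h)
Daily solids removed = 12580 * 24 = 301920 g/day
Convert g to kg: 301920 / 1000 = 301.92 kg/day

301.92 kg/day


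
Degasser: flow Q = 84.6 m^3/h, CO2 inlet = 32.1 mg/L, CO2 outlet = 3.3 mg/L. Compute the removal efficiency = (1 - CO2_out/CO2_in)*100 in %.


CO2_out / CO2_in = 3.3 / 32.1 = 0.10280374
Fraction remaining = 0.10280374
efficiency = (1 - 0.10280374) * 100 = 89.7196 %

89.7196 %


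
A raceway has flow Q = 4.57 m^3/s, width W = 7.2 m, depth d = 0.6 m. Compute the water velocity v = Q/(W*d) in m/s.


Cross-sectional area = W * d = 7.2 * 0.6 = 4.32 m^2
Velocity = Q / A = 4.57 / 4.32 = 1.05787 m/s

1.05787 m/s


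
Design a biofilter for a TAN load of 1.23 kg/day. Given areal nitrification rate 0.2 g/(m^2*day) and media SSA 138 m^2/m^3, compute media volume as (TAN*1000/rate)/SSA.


A = 1.23*1000 / 0.2 = 6150 m^2
V = 6150 / 138 = 44.5652

44.5652 m^3


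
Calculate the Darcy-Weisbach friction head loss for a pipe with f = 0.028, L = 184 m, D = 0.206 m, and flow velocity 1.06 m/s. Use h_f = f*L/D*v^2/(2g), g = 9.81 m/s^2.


v^2 = 1.06^2 = 1.1236 m^2/s^2
L/D = 184/0.206 = 893.20388
h_f = f*(L/D)*v^2/(2g) = 0.028 * 893.20388 * 1.1236 / 19.62 = 1.43226 m

1.43226 m


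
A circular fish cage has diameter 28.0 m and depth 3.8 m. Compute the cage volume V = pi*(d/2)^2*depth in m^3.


r = d/2 = 28.0/2 = 14 m
Base area = pi*r^2 = pi*14^2 = 615.75216 m^2
Volume = 615.75216 * 3.8 = 2339.86 m^3

2339.86 m^3


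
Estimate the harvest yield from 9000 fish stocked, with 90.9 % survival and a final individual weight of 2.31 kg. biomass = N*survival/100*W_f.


Survivors = 9000 * 90.9/100 = 8181 fish
Harvest biomass = survivors * W_f = 8181 * 2.31 = 18898.11 kg

18898.11 kg


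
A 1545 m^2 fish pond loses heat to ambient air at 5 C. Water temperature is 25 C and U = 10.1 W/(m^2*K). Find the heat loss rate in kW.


Temperature difference dT = 25 - 5 = 20 K
Heat loss (W) = U * A * dT = 10.1 * 1545 * 20 = 312090 W
Convert to kW: 312090 / 1000 = 312.09 kW

312.09 kW


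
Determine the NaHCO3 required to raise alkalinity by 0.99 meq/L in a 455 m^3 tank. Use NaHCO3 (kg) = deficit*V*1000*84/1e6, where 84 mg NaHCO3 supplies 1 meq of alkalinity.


Tank volume in L = 455 m^3 * 1000 = 455000 L
Total meq required = 0.99 meq/L * 455000 L = 450450 meq
NaHCO3 mass = 450450 meq * 84 mg/meq / 1e6 = 37.8378 kg

37.8378 kg


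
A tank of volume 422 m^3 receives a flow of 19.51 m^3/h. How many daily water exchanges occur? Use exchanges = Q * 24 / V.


Daily flow volume = 19.51 m^3/h * 24 h = 468.24 m^3/day
Exchanges = daily flow / tank volume = 468.24 / 422 = 1.10957 exchanges/day

1.10957 exchanges/day


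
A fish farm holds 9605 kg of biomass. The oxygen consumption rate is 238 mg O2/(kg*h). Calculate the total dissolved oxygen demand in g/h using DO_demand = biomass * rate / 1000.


Total O2 consumption (mg/h) = 9605 kg * 238 mg/(kg*h) = 2285990 mg/h
Convert to g/h: 2285990 / 1000 = 2285.99 g/h

2285.99 g/h


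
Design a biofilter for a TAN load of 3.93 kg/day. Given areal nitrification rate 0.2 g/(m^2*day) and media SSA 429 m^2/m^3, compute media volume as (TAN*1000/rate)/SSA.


A = 3.93*1000 / 0.2 = 19650 m^2
V = 19650 / 429 = 45.8042

45.8042 m^3


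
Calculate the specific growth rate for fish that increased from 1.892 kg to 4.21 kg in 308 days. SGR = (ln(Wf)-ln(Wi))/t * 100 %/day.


ln(W_f) = ln(4.21) = 1.4374626
ln(W_i) = ln(1.892) = 0.63763447
ln(W_f) - ln(W_i) = 1.4374626 - 0.63763447 = 0.79982813
SGR = 0.79982813 / 308 * 100 = 0.259684 %/day

0.259684 %/day


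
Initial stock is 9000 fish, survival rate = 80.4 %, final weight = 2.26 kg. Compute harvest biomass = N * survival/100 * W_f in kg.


Survivors = 9000 * 80.4/100 = 7236 fish
Harvest biomass = survivors * W_f = 7236 * 2.26 = 16353.36 kg

16353.36 kg


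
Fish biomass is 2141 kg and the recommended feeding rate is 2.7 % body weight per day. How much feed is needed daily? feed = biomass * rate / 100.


Feeding rate fraction = 2.7% / 100 = 0.027
Daily feed = 2141 kg * 0.027 = 57.807 kg/day

57.807 kg/day


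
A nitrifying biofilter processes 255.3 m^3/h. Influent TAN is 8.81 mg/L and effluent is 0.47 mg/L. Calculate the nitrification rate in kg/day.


Concentration drop: TAN_in - TAN_out = 8.81 - 0.47 = 8.34 mg/L
Hourly TAN removed = Q * dTAN = 255.3 m^3/h * 8.34 mg/L = 2129.202 g/h  (m^3/h * mg/L = g/h)
Daily TAN removed = 2129.202 * 24 = 51100.848 g/day
Convert to kg/day: 51100.848 / 1000 = 51.100848 kg/day

51.100848 kg/day


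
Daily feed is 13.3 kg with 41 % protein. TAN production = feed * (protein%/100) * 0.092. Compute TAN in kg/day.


Protein in feed = 13.3 * 41/100 = 5.453 kg/day
TAN = protein * 0.092 = 5.453 * 0.092 = 0.501676 kg/day

0.501676 kg/day


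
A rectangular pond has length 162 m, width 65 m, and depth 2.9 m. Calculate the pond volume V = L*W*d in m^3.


Base area = L * W = 162 * 65 = 10530 m^2
Volume = area * depth = 10530 * 2.9 = 30537 m^3

30537 m^3


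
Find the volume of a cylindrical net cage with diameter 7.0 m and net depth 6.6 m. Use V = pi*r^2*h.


r = d/2 = 7.0/2 = 3.5 m
Base area = pi*r^2 = pi*3.5^2 = 38.48451 m^2
Volume = 38.48451 * 6.6 = 253.998 m^3

253.998 m^3


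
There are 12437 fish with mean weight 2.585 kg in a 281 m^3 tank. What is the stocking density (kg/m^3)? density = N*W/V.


Total biomass = 12437 fish * 2.585 kg = 32149.645 kg
Density = total biomass / volume = 32149.645 / 281 = 114.412 kg/m^3

114.412 kg/m^3


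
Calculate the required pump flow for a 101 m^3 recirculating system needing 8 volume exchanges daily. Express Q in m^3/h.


Daily recirculation volume = 101 m^3 * 8 = 808 m^3/day
Flow rate Q = daily volume / 24 h = 808 / 24 = 33.6667 m^3/h

33.6667 m^3/h


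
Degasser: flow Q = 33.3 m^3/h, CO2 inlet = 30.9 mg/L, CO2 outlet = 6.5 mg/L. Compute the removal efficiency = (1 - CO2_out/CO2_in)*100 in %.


CO2_out / CO2_in = 6.5 / 30.9 = 0.21035599
Fraction remaining = 0.21035599
efficiency = (1 - 0.21035599) * 100 = 78.9644 %

78.9644 %


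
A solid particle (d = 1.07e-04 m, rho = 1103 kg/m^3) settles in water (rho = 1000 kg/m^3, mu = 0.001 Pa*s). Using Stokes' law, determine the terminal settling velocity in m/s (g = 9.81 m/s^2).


Density difference: rho_p - rho_f = 1103 - 1000 = 103 kg/m^3
d^2 = (1.07e-04)^2 = 1.1449e-08 m^2
Numerator = (rho_p - rho_f) * g * d^2 = 103 * 9.81 * 1.1449e-08 = 1.1568413e-05
Denominator = 18 * mu = 18 * 0.001 = 0.018
v_s = 1.1568413e-05 / 0.018 = 6.4269e-04 m/s
Check: Re = rho_f * v_s * d / mu = 1000 * 6.4269e-04 * 1.07e-04 / 0.001 = 0.0688 < 1, so Stokes' law applies.

6.4269e-04 m/s


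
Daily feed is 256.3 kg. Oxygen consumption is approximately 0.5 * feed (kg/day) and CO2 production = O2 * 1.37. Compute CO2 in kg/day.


O2 = 256.3 * 0.5 = 128.15
CO2 = 128.15 * 1.37 = 175.5655

175.5655 kg/day


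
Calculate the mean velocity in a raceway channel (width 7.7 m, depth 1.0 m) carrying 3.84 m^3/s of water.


Cross-sectional area = W * d = 7.7 * 1.0 = 7.7 m^2
Velocity = Q / A = 3.84 / 7.7 = 0.498701 m/s

0.498701 m/s


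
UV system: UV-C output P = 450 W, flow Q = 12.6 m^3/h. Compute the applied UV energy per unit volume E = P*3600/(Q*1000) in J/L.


Energy delivered per hour = 450 W * 3600 s = 1620000 J/h
Volume treated per hour = 12.6 m^3/h * 1000 = 12600 L/h
dose = 1620000 / 12600 = 128.571 J/L

128.571 J/L


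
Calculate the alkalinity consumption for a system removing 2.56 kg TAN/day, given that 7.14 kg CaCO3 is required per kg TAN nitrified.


Alkalinity factor: 7.14 kg CaCO3 consumed per kg TAN nitrified
alk = 2.56 kg TAN * 7.14 = 18.2784 kg CaCO3/day

18.2784 kg CaCO3/day


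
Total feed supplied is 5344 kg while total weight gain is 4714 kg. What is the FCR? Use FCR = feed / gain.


FCR = feed consumed / weight gained
FCR = 5344 kg / 4714 kg = 1.13364

1.13364


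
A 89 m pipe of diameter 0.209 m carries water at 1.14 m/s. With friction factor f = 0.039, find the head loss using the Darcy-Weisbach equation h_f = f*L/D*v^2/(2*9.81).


v^2 = 1.14^2 = 1.2996 m^2/s^2
L/D = 89/0.209 = 425.83732
h_f = f*(L/D)*v^2/(2g) = 0.039 * 425.83732 * 1.2996 / 19.62 = 1.10007 m

1.10007 m


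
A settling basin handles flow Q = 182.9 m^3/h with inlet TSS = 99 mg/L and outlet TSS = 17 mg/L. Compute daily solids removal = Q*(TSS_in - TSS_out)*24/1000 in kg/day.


Concentration drop: TSS_in - TSS_out = 99 - 17 = 82 mg/L
Hourly solids removed = Q * dTSS = 182.9 m^3/h * 82 mg/L = 14997.8 g/h  (m^3/h * mg/L = g/h)
Daily solids removed = 14997.8 * 24 = 359947.2 g/day
Convert g to kg: 359947.2 / 1000 = 359.9472 kg/day

359.9472 kg/day


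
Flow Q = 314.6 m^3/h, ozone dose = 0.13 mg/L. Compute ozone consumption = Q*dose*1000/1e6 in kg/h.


O3 demand (mg/h) = Q * dose * 1000 = 314.6 * 0.13 * 1000 = 40898 mg/h
Convert mg to kg: 40898 / 1e6 = 0.040898 kg/h

0.040898 kg/h


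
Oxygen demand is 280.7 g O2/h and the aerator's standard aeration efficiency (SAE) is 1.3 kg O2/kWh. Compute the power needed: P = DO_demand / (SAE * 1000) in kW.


SAE in g O2/kWh = 1.3 * 1000 = 1300 g/kWh
P = DO_demand / SAE_g = 280.7 / 1300 = 0.215923 kW

0.215923 kW


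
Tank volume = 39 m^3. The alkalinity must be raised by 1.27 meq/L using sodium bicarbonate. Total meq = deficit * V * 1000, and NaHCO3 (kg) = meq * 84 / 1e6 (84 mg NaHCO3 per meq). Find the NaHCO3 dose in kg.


Tank volume in L = 39 m^3 * 1000 = 39000 L
Total meq required = 1.27 meq/L * 39000 L = 49530 meq
NaHCO3 mass = 49530 meq * 84 mg/meq / 1e6 = 4.16052 kg

4.16052 kg


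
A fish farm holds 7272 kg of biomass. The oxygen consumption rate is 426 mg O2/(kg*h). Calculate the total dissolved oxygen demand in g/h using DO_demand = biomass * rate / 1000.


Total O2 consumption (mg/h) = 7272 kg * 426 mg/(kg*h) = 3097872 mg/h
Convert to g/h: 3097872 / 1000 = 3097.872 g/h

3097.872 g/h


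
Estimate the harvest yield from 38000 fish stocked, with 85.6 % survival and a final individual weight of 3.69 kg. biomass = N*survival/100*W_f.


Survivors = 38000 * 85.6/100 = 32528 fish
Harvest biomass = survivors * W_f = 32528 * 3.69 = 120028.32 kg

120028.32 kg


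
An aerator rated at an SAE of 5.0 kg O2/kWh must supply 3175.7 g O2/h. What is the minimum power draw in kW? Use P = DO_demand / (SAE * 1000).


SAE in g O2/kWh = 5.0 * 1000 = 5000 g/kWh
P = DO_demand / SAE_g = 3175.7 / 5000 = 0.63514 kW

0.63514 kW


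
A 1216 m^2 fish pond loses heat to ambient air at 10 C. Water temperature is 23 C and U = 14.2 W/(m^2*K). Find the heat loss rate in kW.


Temperature difference dT = 23 - 10 = 13 K
Heat loss (W) = U * A * dT = 14.2 * 1216 * 13 = 224473.6 W
Convert to kW: 224473.6 / 1000 = 224.4736 kW

224.4736 kW


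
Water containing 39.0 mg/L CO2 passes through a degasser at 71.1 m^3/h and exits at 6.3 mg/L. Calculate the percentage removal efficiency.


CO2_out / CO2_in = 6.3 / 39.0 = 0.16153846
Fraction remaining = 0.16153846
efficiency = (1 - 0.16153846) * 100 = 83.8462 %

83.8462 %


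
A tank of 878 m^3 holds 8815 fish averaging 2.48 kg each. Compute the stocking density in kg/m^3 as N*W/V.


Total biomass = 8815 fish * 2.48 kg = 21861.2 kg
Density = total biomass / volume = 21861.2 / 878 = 24.8989 kg/m^3

24.8989 kg/m^3


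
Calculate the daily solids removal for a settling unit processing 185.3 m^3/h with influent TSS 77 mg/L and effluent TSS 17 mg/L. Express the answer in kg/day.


Concentration drop: TSS_in - TSS_out = 77 - 17 = 60 mg/L
Hourly solids removed = Q * dTSS = 185.3 m^3/h * 60 mg/L = 11118 g/h  (m^3/h * mg/L = g/h)
Daily solids removed = 11118 * 24 = 266832 g/day
Convert g to kg: 266832 / 1000 = 266.832 kg/day

266.832 kg/day


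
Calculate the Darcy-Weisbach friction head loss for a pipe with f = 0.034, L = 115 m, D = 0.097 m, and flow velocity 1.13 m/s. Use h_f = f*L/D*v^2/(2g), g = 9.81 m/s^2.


v^2 = 1.13^2 = 1.2769 m^2/s^2
L/D = 115/0.097 = 1185.567
h_f = f*(L/D)*v^2/(2g) = 0.034 * 1185.567 * 1.2769 / 19.62 = 2.62339 m

2.62339 m


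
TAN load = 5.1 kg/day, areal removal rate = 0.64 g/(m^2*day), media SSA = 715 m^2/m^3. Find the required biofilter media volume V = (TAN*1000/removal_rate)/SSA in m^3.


A = 5.1*1000 / 0.64 = 7968.75 m^2
V = 7968.75 / 715 = 11.1451

11.1451 m^3


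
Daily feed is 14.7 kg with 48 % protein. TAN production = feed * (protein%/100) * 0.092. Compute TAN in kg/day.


Protein in feed = 14.7 * 48/100 = 7.056 kg/day
TAN = protein * 0.092 = 7.056 * 0.092 = 0.649152 kg/day

0.649152 kg/day


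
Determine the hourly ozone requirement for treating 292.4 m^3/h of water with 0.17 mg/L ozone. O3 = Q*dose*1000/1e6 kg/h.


O3 demand (mg/h) = Q * dose * 1000 = 292.4 * 0.17 * 1000 = 49708 mg/h
Convert mg to kg: 49708 / 1e6 = 0.049708 kg/h

0.049708 kg/h


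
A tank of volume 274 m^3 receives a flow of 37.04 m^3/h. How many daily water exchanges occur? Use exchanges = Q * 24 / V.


Daily flow volume = 37.04 m^3/h * 24 h = 888.96 m^3/day
Exchanges = daily flow / tank volume = 888.96 / 274 = 3.24438 exchanges/day

3.24438 exchanges/day


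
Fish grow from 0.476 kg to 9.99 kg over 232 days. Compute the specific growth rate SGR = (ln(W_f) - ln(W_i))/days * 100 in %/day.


ln(W_f) = ln(9.99) = 2.3015846
ln(W_i) = ln(0.476) = -0.74233742
ln(W_f) - ln(W_i) = 2.3015846 - -0.74233742 = 3.043922
SGR = 3.043922 / 232 * 100 = 1.31204 %/day

1.31204 %/day


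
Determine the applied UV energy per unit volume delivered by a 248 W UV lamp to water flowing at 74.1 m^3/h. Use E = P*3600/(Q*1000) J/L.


Energy delivered per hour = 248 W * 3600 s = 892800 J/h
Volume treated per hour = 74.1 m^3/h * 1000 = 74100 L/h
dose = 892800 / 74100 = 12.0486 J/L

12.0486 J/L


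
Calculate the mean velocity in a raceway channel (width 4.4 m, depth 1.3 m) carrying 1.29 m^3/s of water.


Cross-sectional area = W * d = 4.4 * 1.3 = 5.72 m^2
Velocity = Q / A = 1.29 / 5.72 = 0.225524 m/s

0.225524 m/s


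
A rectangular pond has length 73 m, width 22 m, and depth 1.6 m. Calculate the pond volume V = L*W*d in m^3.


Base area = L * W = 73 * 22 = 1606 m^2
Volume = area * depth = 1606 * 1.6 = 2569.6 m^3

2569.6 m^3


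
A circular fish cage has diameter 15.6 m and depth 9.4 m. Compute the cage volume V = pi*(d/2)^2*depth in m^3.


r = d/2 = 15.6/2 = 7.8 m
Base area = pi*r^2 = pi*7.8^2 = 191.1345 m^2
Volume = 191.1345 * 9.4 = 1796.66 m^3

1796.66 m^3


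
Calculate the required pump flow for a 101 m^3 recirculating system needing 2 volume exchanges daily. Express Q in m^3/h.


Daily recirculation volume = 101 m^3 * 2 = 202 m^3/day
Flow rate Q = daily volume / 24 h = 202 / 24 = 8.41667 m^3/h

8.41667 m^3/h


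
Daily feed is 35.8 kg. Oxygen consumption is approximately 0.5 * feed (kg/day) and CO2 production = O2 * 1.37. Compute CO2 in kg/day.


O2 = 35.8 * 0.5 = 17.9
CO2 = 17.9 * 1.37 = 24.523

24.523 kg/day


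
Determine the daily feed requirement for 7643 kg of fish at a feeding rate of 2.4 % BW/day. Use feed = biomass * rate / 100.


Feeding rate fraction = 2.4% / 100 = 0.024
Daily feed = 7643 kg * 0.024 = 183.432 kg/day

183.432 kg/day


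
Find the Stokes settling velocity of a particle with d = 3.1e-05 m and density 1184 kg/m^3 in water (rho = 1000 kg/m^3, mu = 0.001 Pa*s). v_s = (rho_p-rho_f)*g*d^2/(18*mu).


Density difference: rho_p - rho_f = 1184 - 1000 = 184 kg/m^3
d^2 = (3.1e-05)^2 = 9.61e-10 m^2
Numerator = (rho_p - rho_f) * g * d^2 = 184 * 9.81 * 9.61e-10 = 1.7346434e-06
Denominator = 18 * mu = 18 * 0.001 = 0.018
v_s = 1.7346434e-06 / 0.018 = 9.63691e-05 m/s
Check: Re = rho_f * v_s * d / mu = 1000 * 9.63691e-05 * 3.1e-05 / 0.001 = 0.00299 < 1, so Stokes' law applies.

9.63691e-05 m/s


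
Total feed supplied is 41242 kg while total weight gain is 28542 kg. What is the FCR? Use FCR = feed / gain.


FCR = feed consumed / weight gained
FCR = 41242 kg / 28542 kg = 1.44496

1.44496


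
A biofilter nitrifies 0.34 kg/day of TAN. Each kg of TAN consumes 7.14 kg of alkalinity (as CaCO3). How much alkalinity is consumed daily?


Alkalinity factor: 7.14 kg CaCO3 consumed per kg TAN nitrified
alk = 0.34 kg TAN * 7.14 = 2.4276 kg CaCO3/day

2.4276 kg CaCO3/day


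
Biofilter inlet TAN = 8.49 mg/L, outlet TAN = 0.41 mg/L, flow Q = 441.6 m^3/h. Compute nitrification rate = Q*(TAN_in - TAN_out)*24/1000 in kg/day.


Concentration drop: TAN_in - TAN_out = 8.49 - 0.41 = 8.08 mg/L
Hourly TAN removed = Q * dTAN = 441.6 m^3/h * 8.08 mg/L = 3568.128 g/h  (m^3/h * mg/L = g/h)
Daily TAN removed = 3568.128 * 24 = 85635.072 g/day
Convert to kg/day: 85635.072 / 1000 = 85.635072 kg/day

85.635072 kg/day


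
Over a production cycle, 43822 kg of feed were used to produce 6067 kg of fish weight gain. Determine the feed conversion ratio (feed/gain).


FCR = feed consumed / weight gained
FCR = 43822 kg / 6067 kg = 7.22301

7.22301


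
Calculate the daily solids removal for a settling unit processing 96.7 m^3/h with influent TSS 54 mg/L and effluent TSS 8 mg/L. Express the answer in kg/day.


Concentration drop: TSS_in - TSS_out = 54 - 8 = 46 mg/L
Hourly solids removed = Q * dTSS = 96.7 m^3/h * 46 mg/L = 4448.2 g/h  (m^3/h * mg/L = g/h)
Daily solids removed = 4448.2 * 24 = 106756.8 g/day
Convert g to kg: 106756.8 / 1000 = 106.7568 kg/day

106.7568 kg/day


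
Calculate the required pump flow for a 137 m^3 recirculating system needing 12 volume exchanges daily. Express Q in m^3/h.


Daily recirculation volume = 137 m^3 * 12 = 1644 m^3/day
Flow rate Q = daily volume / 24 h = 1644 / 24 = 68.5 m^3/h

68.5 m^3/h


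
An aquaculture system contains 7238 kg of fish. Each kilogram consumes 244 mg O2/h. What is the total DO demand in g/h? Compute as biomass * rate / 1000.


Total O2 consumption (mg/h) = 7238 kg * 244 mg/(kg*h) = 1766072 mg/h
Convert to g/h: 1766072 / 1000 = 1766.072 g/h

1766.072 g/h


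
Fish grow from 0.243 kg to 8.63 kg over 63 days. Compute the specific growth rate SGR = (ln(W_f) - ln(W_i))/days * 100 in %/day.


ln(W_f) = ln(8.63) = 2.1552445
ln(W_i) = ln(0.243) = -1.4146938
ln(W_f) - ln(W_i) = 2.1552445 - -1.4146938 = 3.5699383
SGR = 3.5699383 / 63 * 100 = 5.66657 %/day

5.66657 %/day


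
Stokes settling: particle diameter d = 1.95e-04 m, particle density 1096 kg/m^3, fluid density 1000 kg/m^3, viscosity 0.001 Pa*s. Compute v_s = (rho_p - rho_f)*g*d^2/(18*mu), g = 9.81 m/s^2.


Density difference: rho_p - rho_f = 1096 - 1000 = 96 kg/m^3
d^2 = (1.95e-04)^2 = 3.8025e-08 m^2
Numerator = (rho_p - rho_f) * g * d^2 = 96 * 9.81 * 3.8025e-08 = 3.5810424e-05
Denominator = 18 * mu = 18 * 0.001 = 0.018
v_s = 3.5810424e-05 / 0.018 = 0.00198947 m/s
Check: Re = rho_f * v_s * d / mu = 1000 * 0.00198947 * 1.95e-04 / 0.001 = 0.388 < 1, so Stokes' law applies.

0.00198947 m/s


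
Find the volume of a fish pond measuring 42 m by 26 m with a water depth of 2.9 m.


Base area = L * W = 42 * 26 = 1092 m^2
Volume = area * depth = 1092 * 2.9 = 3166.8 m^3

3166.8 m^3


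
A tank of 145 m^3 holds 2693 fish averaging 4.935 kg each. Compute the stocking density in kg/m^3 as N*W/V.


Total biomass = 2693 fish * 4.935 kg = 13289.955 kg
Density = total biomass / volume = 13289.955 / 145 = 91.6549 kg/m^3

91.6549 kg/m^3


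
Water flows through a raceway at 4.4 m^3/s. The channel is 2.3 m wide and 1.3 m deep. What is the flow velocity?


Cross-sectional area = W * d = 2.3 * 1.3 = 2.99 m^2
Velocity = Q / A = 4.4 / 2.99 = 1.47157 m/s

1.47157 m/s


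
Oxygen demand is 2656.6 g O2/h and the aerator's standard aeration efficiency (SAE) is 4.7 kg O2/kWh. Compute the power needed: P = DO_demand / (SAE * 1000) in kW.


SAE in g O2/kWh = 4.7 * 1000 = 4700 g/kWh
P = DO_demand / SAE_g = 2656.6 / 4700 = 0.565234 kW

0.565234 kW


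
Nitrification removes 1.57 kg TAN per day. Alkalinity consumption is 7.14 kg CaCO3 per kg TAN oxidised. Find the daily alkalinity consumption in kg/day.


Alkalinity factor: 7.14 kg CaCO3 consumed per kg TAN nitrified
alk = 1.57 kg TAN * 7.14 = 11.2098 kg CaCO3/day

11.2098 kg CaCO3/day


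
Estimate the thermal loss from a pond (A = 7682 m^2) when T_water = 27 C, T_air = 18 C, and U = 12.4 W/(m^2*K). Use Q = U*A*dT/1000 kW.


Temperature difference dT = 27 - 18 = 9 K
Heat loss (W) = U * A * dT = 12.4 * 7682 * 9 = 857311.2 W
Convert to kW: 857311.2 / 1000 = 857.3112 kW

857.3112 kW


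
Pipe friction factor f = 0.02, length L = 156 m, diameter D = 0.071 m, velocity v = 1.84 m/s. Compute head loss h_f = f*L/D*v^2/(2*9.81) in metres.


v^2 = 1.84^2 = 3.3856 m^2/s^2
L/D = 156/0.071 = 2197.1831
h_f = f*(L/D)*v^2/(2g) = 0.02 * 2197.1831 * 3.3856 / 19.62 = 7.58286 m

7.58286 m


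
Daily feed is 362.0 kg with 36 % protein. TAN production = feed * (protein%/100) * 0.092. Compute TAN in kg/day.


Protein in feed = 362.0 * 36/100 = 130.32 kg/day
TAN = protein * 0.092 = 130.32 * 0.092 = 11.98944 kg/day

11.98944 kg/day


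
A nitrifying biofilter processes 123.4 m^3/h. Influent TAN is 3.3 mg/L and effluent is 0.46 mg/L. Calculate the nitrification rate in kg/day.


Concentration drop: TAN_in - TAN_out = 3.3 - 0.46 = 2.84 mg/L
Hourly TAN removed = Q * dTAN = 123.4 m^3/h * 2.84 mg/L = 350.456 g/h  (m^3/h * mg/L = g/h)
Daily TAN removed = 350.456 * 24 = 8410.944 g/day
Convert to kg/day: 8410.944 / 1000 = 8.410944 kg/day

8.410944 kg/day


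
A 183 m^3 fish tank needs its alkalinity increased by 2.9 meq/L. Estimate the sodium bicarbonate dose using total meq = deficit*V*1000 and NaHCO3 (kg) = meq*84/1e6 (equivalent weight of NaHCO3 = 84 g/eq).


Tank volume in L = 183 m^3 * 1000 = 183000 L
Total meq required = 2.9 meq/L * 183000 L = 530700 meq
NaHCO3 mass = 530700 meq * 84 mg/meq / 1e6 = 44.5788 kg

44.5788 kg


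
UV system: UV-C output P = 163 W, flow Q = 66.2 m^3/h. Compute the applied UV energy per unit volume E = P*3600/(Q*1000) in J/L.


Energy delivered per hour = 163 W * 3600 s = 586800 J/h
Volume treated per hour = 66.2 m^3/h * 1000 = 66200 L/h
dose = 586800 / 66200 = 8.86405 J/L

8.86405 J/L


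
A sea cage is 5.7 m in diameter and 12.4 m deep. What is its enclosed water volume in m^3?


r = d/2 = 5.7/2 = 2.85 m
Base area = pi*r^2 = pi*2.85^2 = 25.517586 m^2
Volume = 25.517586 * 12.4 = 316.418 m^3

316.418 m^3


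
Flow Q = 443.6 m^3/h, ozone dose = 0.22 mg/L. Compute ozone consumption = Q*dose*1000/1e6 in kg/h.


O3 demand (mg/h) = Q * dose * 1000 = 443.6 * 0.22 * 1000 = 97592 mg/h
Convert mg to kg: 97592 / 1e6 = 0.097592 kg/h

0.097592 kg/h


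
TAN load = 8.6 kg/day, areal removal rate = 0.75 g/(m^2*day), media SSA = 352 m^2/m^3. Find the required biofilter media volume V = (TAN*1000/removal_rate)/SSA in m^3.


A = 8.6*1000 / 0.75 = 11466.667 m^2
V = 11466.667 / 352 = 32.5758

32.5758 m^3


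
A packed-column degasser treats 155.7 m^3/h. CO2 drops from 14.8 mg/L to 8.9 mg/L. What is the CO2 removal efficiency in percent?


CO2_out / CO2_in = 8.9 / 14.8 = 0.60135135
Fraction remaining = 0.60135135
efficiency = (1 - 0.60135135) * 100 = 39.8649 %

39.8649 %


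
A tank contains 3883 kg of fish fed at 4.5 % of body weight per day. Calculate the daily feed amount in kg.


Feeding rate fraction = 4.5% / 100 = 0.045
Daily feed = 3883 kg * 0.045 = 174.735 kg/day

174.735 kg/day


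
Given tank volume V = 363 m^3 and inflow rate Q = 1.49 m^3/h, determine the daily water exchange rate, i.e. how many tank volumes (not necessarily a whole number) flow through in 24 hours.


Daily flow volume = 1.49 m^3/h * 24 h = 35.76 m^3/day
Exchanges = daily flow / tank volume = 35.76 / 363 = 0.0985124 exchanges/day

0.0985124 exchanges/day


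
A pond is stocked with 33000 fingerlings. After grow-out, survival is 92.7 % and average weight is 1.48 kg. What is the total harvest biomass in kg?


Survivors = 33000 * 92.7/100 = 30591 fish
Harvest biomass = survivors * W_f = 30591 * 1.48 = 45274.68 kg

45274.68 kg


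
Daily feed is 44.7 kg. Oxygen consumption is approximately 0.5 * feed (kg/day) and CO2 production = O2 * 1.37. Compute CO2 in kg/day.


O2 = 44.7 * 0.5 = 22.35
CO2 = 22.35 * 1.37 = 30.6195

30.6195 kg/day


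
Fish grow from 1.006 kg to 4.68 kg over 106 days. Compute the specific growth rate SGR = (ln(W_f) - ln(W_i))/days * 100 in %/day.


ln(W_f) = ln(4.68) = 1.5432981
ln(W_i) = ln(1.006) = 0.0059820717
ln(W_f) - ln(W_i) = 1.5432981 - 0.0059820717 = 1.537316
SGR = 1.537316 / 106 * 100 = 1.4503 %/day

1.4503 %/day


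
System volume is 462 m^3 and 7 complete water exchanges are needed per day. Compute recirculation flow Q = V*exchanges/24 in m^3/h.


Daily recirculation volume = 462 m^3 * 7 = 3234 m^3/day
Flow rate Q = daily volume / 24 h = 3234 / 24 = 134.75 m^3/h

134.75 m^3/h


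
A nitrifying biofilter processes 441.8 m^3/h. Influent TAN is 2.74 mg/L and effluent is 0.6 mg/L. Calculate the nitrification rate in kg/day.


Concentration drop: TAN_in - TAN_out = 2.74 - 0.6 = 2.14 mg/L
Hourly TAN removed = Q * dTAN = 441.8 m^3/h * 2.14 mg/L = 945.452 g/h  (m^3/h * mg/L = g/h)
Daily TAN removed = 945.452 * 24 = 22690.848 g/day
Convert to kg/day: 22690.848 / 1000 = 22.690848 kg/day

22.690848 kg/day


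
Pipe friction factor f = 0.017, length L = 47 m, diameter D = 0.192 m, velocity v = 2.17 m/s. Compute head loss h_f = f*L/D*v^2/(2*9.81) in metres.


v^2 = 2.17^2 = 4.7089 m^2/s^2
L/D = 47/0.192 = 244.79167
h_f = f*(L/D)*v^2/(2g) = 0.017 * 244.79167 * 4.7089 / 19.62 = 0.998771 m

0.998771 m


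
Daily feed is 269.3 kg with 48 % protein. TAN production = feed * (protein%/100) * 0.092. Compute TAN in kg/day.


Protein in feed = 269.3 * 48/100 = 129.264 kg/day
TAN = protein * 0.092 = 129.264 * 0.092 = 11.892288 kg/day

11.892288 kg/day


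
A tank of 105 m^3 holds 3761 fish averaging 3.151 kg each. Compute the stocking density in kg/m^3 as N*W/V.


Total biomass = 3761 fish * 3.151 kg = 11850.911 kg
Density = total biomass / volume = 11850.911 / 105 = 112.866 kg/m^3

112.866 kg/m^3


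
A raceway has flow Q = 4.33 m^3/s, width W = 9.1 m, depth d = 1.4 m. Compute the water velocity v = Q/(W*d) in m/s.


Cross-sectional area = W * d = 9.1 * 1.4 = 12.74 m^2
Velocity = Q / A = 4.33 / 12.74 = 0.339874 m/s

0.339874 m/s


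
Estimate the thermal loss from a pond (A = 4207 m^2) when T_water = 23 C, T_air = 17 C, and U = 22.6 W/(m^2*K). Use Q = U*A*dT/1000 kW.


Temperature difference dT = 23 - 17 = 6 K
Heat loss (W) = U * A * dT = 22.6 * 4207 * 6 = 570469.2 W
Convert to kW: 570469.2 / 1000 = 570.4692 kW

570.4692 kW


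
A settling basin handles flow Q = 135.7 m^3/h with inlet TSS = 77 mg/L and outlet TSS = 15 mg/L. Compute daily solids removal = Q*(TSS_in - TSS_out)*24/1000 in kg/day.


Concentration drop: TSS_in - TSS_out = 77 - 15 = 62 mg/L
Hourly solids removed = Q * dTSS = 135.7 m^3/h * 62 mg/L = 8413.4 g/h  (m^3/h * mg/L = g/h)
Daily solids removed = 8413.4 * 24 = 201921.6 g/day
Convert g to kg: 201921.6 / 1000 = 201.9216 kg/day

201.9216 kg/day


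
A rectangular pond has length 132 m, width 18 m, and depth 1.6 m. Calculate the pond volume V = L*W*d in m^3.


Base area = L * W = 132 * 18 = 2376 m^2
Volume = area * depth = 2376 * 1.6 = 3801.6 m^3

3801.6 m^3


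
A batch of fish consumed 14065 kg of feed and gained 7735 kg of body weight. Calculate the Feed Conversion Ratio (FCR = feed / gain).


FCR = feed consumed / weight gained
FCR = 14065 kg / 7735 kg = 1.81836

1.81836


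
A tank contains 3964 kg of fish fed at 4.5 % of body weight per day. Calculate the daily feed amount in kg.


Feeding rate fraction = 4.5% / 100 = 0.045
Daily feed = 3964 kg * 0.045 = 178.38 kg/day

178.38 kg/day


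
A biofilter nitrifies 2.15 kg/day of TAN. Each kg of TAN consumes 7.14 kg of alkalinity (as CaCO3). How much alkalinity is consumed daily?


Alkalinity factor: 7.14 kg CaCO3 consumed per kg TAN nitrified
alk = 2.15 kg TAN * 7.14 = 15.351 kg CaCO3/day

15.351 kg CaCO3/day


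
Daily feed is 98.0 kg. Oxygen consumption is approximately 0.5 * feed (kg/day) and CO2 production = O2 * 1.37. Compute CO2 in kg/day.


O2 = 98.0 * 0.5 = 49
CO2 = 49 * 1.37 = 67.13

67.13 kg/day


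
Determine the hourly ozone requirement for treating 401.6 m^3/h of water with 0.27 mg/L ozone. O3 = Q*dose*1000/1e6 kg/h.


O3 demand (mg/h) = Q * dose * 1000 = 401.6 * 0.27 * 1000 = 108432 mg/h
Convert mg to kg: 108432 / 1e6 = 0.108432 kg/h

0.108432 kg/h


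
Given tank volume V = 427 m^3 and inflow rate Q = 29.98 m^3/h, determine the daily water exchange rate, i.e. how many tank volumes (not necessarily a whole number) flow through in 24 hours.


Daily flow volume = 29.98 m^3/h * 24 h = 719.52 m^3/day
Exchanges = daily flow / tank volume = 719.52 / 427 = 1.68506 exchanges/day

1.68506 exchanges/day


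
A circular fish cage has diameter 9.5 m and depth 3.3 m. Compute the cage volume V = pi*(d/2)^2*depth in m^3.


r = d/2 = 9.5/2 = 4.75 m
Base area = pi*r^2 = pi*4.75^2 = 70.882184 m^2
Volume = 70.882184 * 3.3 = 233.911 m^3

233.911 m^3


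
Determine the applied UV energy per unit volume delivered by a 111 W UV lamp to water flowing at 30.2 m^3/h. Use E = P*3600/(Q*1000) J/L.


Energy delivered per hour = 111 W * 3600 s = 399600 J/h
Volume treated per hour = 30.2 m^3/h * 1000 = 30200 L/h
dose = 399600 / 30200 = 13.2318 J/L

13.2318 J/L


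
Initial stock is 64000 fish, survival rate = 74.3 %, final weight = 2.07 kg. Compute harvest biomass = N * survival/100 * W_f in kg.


Survivors = 64000 * 74.3/100 = 47552 fish
Harvest biomass = survivors * W_f = 47552 * 2.07 = 98432.64 kg

98432.64 kg


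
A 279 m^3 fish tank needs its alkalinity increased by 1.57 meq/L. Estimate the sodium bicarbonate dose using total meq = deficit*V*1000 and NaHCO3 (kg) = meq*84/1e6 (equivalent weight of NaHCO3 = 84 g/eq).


Tank volume in L = 279 m^3 * 1000 = 279000 L
Total meq required = 1.57 meq/L * 279000 L = 438030 meq
NaHCO3 mass = 438030 meq * 84 mg/meq / 1e6 = 36.7945 kg

36.7945 kg


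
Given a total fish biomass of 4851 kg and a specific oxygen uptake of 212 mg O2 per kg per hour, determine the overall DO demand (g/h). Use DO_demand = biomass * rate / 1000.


Total O2 consumption (mg/h) = 4851 kg * 212 mg/(kg*h) = 1028412 mg/h
Convert to g/h: 1028412 / 1000 = 1028.412 g/h

1028.412 g/h


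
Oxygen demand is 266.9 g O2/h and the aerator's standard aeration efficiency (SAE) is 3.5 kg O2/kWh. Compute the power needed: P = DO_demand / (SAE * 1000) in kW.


SAE in g O2/kWh = 3.5 * 1000 = 3500 g/kWh
P = DO_demand / SAE_g = 266.9 / 3500 = 0.0762571 kW

0.0762571 kW


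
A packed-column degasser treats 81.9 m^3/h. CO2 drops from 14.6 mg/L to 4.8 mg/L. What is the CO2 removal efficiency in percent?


CO2_out / CO2_in = 4.8 / 14.6 = 0.32876712
Fraction remaining = 0.32876712
efficiency = (1 - 0.32876712) * 100 = 67.1233 %

67.1233 %


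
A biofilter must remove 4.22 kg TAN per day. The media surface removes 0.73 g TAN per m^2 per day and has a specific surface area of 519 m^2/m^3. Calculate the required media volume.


A = 4.22*1000 / 0.73 = 5780.8219 m^2
V = 5780.8219 / 519 = 11.1384

11.1384 m^3


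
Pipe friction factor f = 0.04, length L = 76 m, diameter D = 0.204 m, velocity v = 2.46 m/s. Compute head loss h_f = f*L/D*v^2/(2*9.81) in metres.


v^2 = 2.46^2 = 6.0516 m^2/s^2
L/D = 76/0.204 = 372.54902
h_f = f*(L/D)*v^2/(2g) = 0.04 * 372.54902 * 6.0516 / 19.62 = 4.59637 m

4.59637 m
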